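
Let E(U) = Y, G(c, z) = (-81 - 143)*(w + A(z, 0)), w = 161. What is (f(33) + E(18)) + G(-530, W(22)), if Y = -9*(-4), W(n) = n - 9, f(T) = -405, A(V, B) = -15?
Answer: -33073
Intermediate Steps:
W(n) = -9 + n
Y = 36
G(c, z) = -32704 (G(c, z) = (-81 - 143)*(161 - 15) = -224*146 = -32704)
E(U) = 36
(f(33) + E(18)) + G(-530, W(22)) = (-405 + 36) - 32704 = -369 - 32704 = -33073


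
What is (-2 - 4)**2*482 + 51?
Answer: 17403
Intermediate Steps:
(-2 - 4)**2*482 + 51 = (-6)**2*482 + 51 = 36*482 + 51 = 17352 + 51 = 17403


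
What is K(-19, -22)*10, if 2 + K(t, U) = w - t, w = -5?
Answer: 120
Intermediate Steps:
K(t, U) = -7 - t (K(t, U) = -2 + (-5 - t) = -7 - t)
K(-19, -22)*10 = (-7 - 1*(-19))*10 = (-7 + 19)*10 = 12*10 = 120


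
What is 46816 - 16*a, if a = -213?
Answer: 50224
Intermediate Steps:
46816 - 16*a = 46816 - 16*(-213) = 46816 + 3408 = 50224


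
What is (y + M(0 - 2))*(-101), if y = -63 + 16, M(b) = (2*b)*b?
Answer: 3939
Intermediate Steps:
M(b) = 2*b**2
y = -47
(y + M(0 - 2))*(-101) = (-47 + 2*(0 - 2)**2)*(-101) = (-47 + 2*(-2)**2)*(-101) = (-47 + 2*4)*(-101) = (-47 + 8)*(-101) = -39*(-101) = 3939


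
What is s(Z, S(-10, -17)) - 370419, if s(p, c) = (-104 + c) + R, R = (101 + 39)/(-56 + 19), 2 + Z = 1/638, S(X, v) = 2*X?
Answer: -13710231/37 ≈ -3.7055e+5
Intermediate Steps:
Z = -1275/638 (Z = -2 + 1/638 = -1275/638 ≈ -1.9984)
R = -140/37 (R = 140/(-37) = 140*(-1/37) = -140/37 ≈ -3.7838)
s(p, c) = -3988/37 + c (s(p, c) = (-104 + c) - 140/37 = -3988/37 + c)
s(Z, S(-10, -17)) - 370419 = (-3988/37 + 2*(-10)) - 370419 = (-3988/37 - 20) - 370419 = -4728/37 - 370419 = -13710231/37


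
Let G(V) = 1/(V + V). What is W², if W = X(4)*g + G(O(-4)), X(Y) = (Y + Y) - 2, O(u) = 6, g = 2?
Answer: 21025/144 ≈ 146.01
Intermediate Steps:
X(Y) = -2 + 2*Y (X(Y) = 2*Y - 2 = -2 + 2*Y)
G(V) = 1/(2*V)
W = 145/12 (W = (-2 + 2*4)*2 + (½)/6 = (-2 + 8)*2 + (½)*(⅙) = 6*2 + 1/12 = 12 + 1/12 = 145/12 ≈ 12.083)
W² = (145/12)² = 21025/144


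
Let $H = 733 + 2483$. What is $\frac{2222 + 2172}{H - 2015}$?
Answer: $\frac{4394}{1201} \approx 3.6586$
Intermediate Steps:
$H = 3216$
$\frac{2222 + 2172}{H - 2015} = \frac{2222 + 2172}{3216 - 2015} = \frac{4394}{1201}$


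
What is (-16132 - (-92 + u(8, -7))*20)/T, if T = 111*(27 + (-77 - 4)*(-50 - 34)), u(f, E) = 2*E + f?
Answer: -4724/252747 ≈ -0.018691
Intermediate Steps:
u(f, E) = f + 2*E
T = 758241 (T = 111*(27 - 81*(-84)) = 111*(27 + 6804) = 111*6831 = 758241)
(-16132 - (-92 + u(8, -7))*20)/T = (-16132 - (-92 + (8 + 2*(-7)))*20)/758241 = (-16132 - (-92 + (8 - 14))*20)*(1/758241) = (-16132 - (-92 - 6)*20)*(1/758241) = (-16132 - (-98)*20)*(1/758241) = (-16132 - 1*(-1960))*(1/758241) = (-16132 + 1960)*(1/758241) = -14172*1/758241 = -4724/252747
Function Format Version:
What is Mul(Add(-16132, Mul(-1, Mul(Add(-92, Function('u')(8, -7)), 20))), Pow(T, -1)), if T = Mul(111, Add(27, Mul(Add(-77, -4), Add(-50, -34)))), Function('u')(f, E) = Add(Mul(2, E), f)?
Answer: Rational(-4724, 252747) ≈ -0.018691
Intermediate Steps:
Function('u')(f, E) = Add(f, Mul(2, E))
T = 758241 (T = Mul(111, Add(27, Mul(-81, -84))) = Mul(111, Add(27, 6804)) = Mul(111, 6831) = 758241)
Mul(Add(-16132, Mul(-1, Mul(Add(-92, Function('u')(8, -7)), 20))), Pow(T, -1)) = Mul(Add(-16132, Mul(-1, Mul(Add(-92, Add(8, Mul(2, -7))), 20))), Pow(758241, -1)) = Mul(Add(-16132, Mul(-1, Mul(Add(-92, Add(8, -14)), 20))), Rational(1, 758241)) = Mul(Add(-16132, Mul(-1, Mul(Add(-92, -6), 20))), Rational(1, 758241)) = Mul(Add(-16132, Mul(-1, Mul(-98, 20))), Rational(1, 758241)) = Mul(Add(-16132, Mul(-1, -1960)), Rational(1, 758241)) = Mul(Add(-16132, 1960), Rational(1, 758241)) = Mul(-14172, Rational(1, 758241)) = Rational(-4724, 252747)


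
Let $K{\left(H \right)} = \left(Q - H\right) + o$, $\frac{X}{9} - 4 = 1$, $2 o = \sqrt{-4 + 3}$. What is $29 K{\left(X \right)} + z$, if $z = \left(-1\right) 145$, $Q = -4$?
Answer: $-1566 + \frac{29 i}{2} \approx -1566.0 + 14.5 i$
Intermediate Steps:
$o = \frac{i}{2}$ ($o = \frac{\sqrt{-4 + 3}}{2} = \frac{\sqrt{-1}}{2} = \frac{i}{2} \approx 0.5 i$)
$X = 45$ ($X = 36 + 9 \cdot 1 = 36 + 9 = 45$)
$z = -145$
$K{\left(H \right)} = -4 + \frac{i}{2} - H$ ($K{\left(H \right)} = \left(-4 - H\right) + \frac{i}{2} = -4 + \frac{i}{2} - H$)
$29 K{\left(X \right)} + z = 29 \left(-4 + \frac{i}{2} - 45\right) - 145 = 29 \left(-49 + \frac{i}{2}\right) - 145 = \left(-1421 + \frac{29 i}{2}\right) - 145 = -1566 + \frac{29 i}{2}$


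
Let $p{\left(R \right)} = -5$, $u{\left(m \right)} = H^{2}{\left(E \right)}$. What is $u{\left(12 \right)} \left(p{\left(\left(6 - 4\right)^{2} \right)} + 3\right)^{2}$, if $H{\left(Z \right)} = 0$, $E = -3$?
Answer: $0$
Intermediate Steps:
$u{\left(m \right)} = 0$ ($u{\left(m \right)} = 0^{2} = 0$)
$u{\left(12 \right)} \left(p{\left(\left(6 - 4\right)^{2} \right)} + 3\right)^{2} = 0 \left(-5 + 3\right)^{2} = 0 \left(-2\right)^{2} = 0 \cdot 4 = 0$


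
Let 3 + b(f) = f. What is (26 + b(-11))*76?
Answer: 912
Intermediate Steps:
b(f) = -3 + f
(26 + b(-11))*76 = (26 + (-3 - 11))*76 = (26 - 14)*76 = 12*76 = 912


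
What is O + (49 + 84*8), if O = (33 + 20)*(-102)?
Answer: -4685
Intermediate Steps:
O = -5406 (O = 53*(-102) = -5406)
O + (49 + 84*8) = -5406 + (49 + 84*8) = -5406 + (49 + 672) = -5406 + 721 = -4685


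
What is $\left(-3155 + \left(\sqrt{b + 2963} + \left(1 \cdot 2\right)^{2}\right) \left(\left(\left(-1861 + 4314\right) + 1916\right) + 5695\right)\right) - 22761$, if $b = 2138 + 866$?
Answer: $14340 + 30192 \sqrt{663} \approx 7.9175 \cdot 10^{5}$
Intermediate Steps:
$b = 3004$
$\left(-3155 + \left(\sqrt{b + 2963} + \left(1 \cdot 2\right)^{2}\right) \left(\left(\left(-1861 + 4314\right) + 1916\right) + 5695\right)\right) - 22761 = \left(-3155 + \left(\sqrt{3004 + 2963} + \left(1 \cdot 2\right)^{2}\right) \left(\left(\left(-1861 + 4314\right) + 1916\right) + 5695\right)\right) - 22761 = \left(-3155 + \left(\sqrt{5967} + 2^{2}\right) \left(\left(2453 + 1916\right) + 5695\right)\right) - 22761 = \left(-3155 + \left(3 \sqrt{663} + 4\right) \left(4369 + 5695\right)\right) - 22761 = \left(-3155 + \left(4 + 3 \sqrt{663}\right) 10064\right) - 22761 = \left(-3155 + \left(40256 + 30192 \sqrt{663}\right)\right) - 22761 = \left(37101 + 30192 \sqrt{663}\right) - 22761 = 14340 + 30192 \sqrt{663}$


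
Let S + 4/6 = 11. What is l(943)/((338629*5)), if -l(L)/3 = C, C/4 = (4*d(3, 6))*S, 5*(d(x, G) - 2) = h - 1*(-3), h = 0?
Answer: -6448/8465725 ≈ -0.00076166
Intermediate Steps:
d(x, G) = 13/5 (d(x, G) = 2 + (0 - 1*(-3))/5 = 2 + (0 + 3)/5 = 2 + (⅕)*3 = 2 + ⅗ = 13/5)
S = 31/3 (S = -⅔ + 11 = 31/3 ≈ 10.333)
C = 6448/15 (C = 4*((4*(13/5))*(31/3)) = 4*((52/5)*(31/3)) = 4*(1612/15) = 6448/15 ≈ 429.87)
l(L) = -6448/5 (l(L) = -3*6448/15 = -6448/5)
l(943)/((338629*5)) = -6448/(5*(338629*5)) = -6448/5/1693145 = -6448/5*1/1693145 = -6448/8465725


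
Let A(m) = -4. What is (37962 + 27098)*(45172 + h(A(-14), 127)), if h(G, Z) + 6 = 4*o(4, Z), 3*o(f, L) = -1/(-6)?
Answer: 26446629760/9 ≈ 2.9385e+9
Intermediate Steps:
o(f, L) = 1/18 (o(f, L) = (-1/(-6))/3 = (-1*(-⅙))/3 = (⅓)*(⅙) = 1/18)
h(G, Z) = -52/9 (h(G, Z) = -6 + 4*(1/18) = -6 + 2/9 = -52/9)
(37962 + 27098)*(45172 + h(A(-14), 127)) = (37962 + 27098)*(45172 - 52/9) = 65060*(406496/9) = 26446629760/9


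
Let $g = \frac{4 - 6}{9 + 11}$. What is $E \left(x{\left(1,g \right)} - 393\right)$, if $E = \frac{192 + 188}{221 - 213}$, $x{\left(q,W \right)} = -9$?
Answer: $-19095$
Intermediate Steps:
$g = - \frac{1}{10}$ ($g = - \frac{2}{20} = \left(-2\right) \frac{1}{20} = - \frac{1}{10} \approx -0.1$)
$E = \frac{95}{2}$ ($E = \frac{380}{8} = 380 \cdot \frac{1}{8} = \frac{95}{2} \approx 47.5$)
$E \left(x{\left(1,g \right)} - 393\right) = \frac{95 \left(-9 - 393\right)}{2} = \frac{95}{2} \left(-402\right) = -19095$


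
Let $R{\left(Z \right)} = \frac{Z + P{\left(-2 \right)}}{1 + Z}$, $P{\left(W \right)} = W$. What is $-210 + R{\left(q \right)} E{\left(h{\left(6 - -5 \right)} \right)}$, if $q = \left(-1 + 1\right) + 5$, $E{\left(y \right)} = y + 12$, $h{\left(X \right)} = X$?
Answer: $- \frac{397}{2} \approx -198.5$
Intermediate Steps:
$E{\left(y \right)} = 12 + y$
$q = 5$ ($q = 0 + 5 = 5$)
$R{\left(Z \right)} = \frac{-2 + Z}{1 + Z}$ ($R{\left(Z \right)} = \frac{Z - 2}{1 + Z} = \frac{-2 + Z}{1 + Z}$)
$-210 + R{\left(q \right)} E{\left(h{\left(6 - -5 \right)} \right)} = -210 + \frac{-2 + 5}{1 + 5} \left(12 + \left(6 - -5\right)\right) = -210 + \frac{1}{6} \cdot 3 \left(12 + \left(6 + 5\right)\right) = -210 + \frac{1}{6} \cdot 3 \left(12 + 11\right) = -210 + \frac{1}{2} \cdot 23 = -210 + \frac{23}{2} = - \frac{397}{2}$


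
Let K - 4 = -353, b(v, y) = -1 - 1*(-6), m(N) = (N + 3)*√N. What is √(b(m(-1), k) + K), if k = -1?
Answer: 2*I*√86 ≈ 18.547*I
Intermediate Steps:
m(N) = √N*(3 + N) (m(N) = (3 + N)*√N = √N*(3 + N))
b(v, y) = 5 (b(v, y) = -1 + 6 = 5)
K = -349 (K = 4 - 353 = -349)
√(b(m(-1), k) + K) = √(5 - 349) = √(-344) = 2*I*√86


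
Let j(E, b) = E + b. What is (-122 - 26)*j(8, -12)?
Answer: 592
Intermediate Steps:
(-122 - 26)*j(8, -12) = (-122 - 26)*(8 - 12) = -148*(-4) = 592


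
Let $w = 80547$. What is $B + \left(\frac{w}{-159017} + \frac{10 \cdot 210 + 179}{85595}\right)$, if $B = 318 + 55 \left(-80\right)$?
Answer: $- \frac{1048431686984}{256812455} \approx -4082.5$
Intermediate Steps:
$B = -4082$ ($B = 318 - 4400 = -4082$)
$B + \left(\frac{w}{-159017} + \frac{10 \cdot 210 + 179}{85595}\right) = -4082 + \left(\frac{80547}{-159017} + \frac{10 \cdot 210 + 179}{85595}\right) = -4082 + \left(80547 \left(- \frac{1}{159017}\right) + \left(2100 + 179\right) \frac{1}{85595}\right) = -4082 + \left(- \frac{80547}{159017} + 2279 \cdot \frac{1}{85595}\right) = -4082 + \left(- \frac{80547}{159017} + \frac{43}{1615}\right) = -4082 - \frac{123245674}{256812455} = - \frac{1048431686984}{256812455}$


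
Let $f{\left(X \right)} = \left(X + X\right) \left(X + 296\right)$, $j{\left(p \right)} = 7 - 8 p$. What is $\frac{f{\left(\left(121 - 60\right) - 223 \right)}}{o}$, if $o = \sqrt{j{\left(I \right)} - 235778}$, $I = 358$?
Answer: $\frac{14472 i \sqrt{26515}}{26515} \approx 88.876 i$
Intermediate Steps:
$f{\left(X \right)} = 2 X \left(296 + X\right)$
$o = 3 i \sqrt{26515}$ ($o = \sqrt{\left(7 - 2864\right) - 235778} = \sqrt{-2857 - 235778} = \sqrt{-238635} = 3 i \sqrt{26515} \approx 488.5 i$)
$\frac{f{\left(\left(121 - 60\right) - 223 \right)}}{o} = \frac{2 \left(\left(121 - 60\right) - 223\right) \left(296 + \left(\left(121 - 60\right) - 223\right)\right)}{3 i \sqrt{26515}} = 2 \left(61 - 223\right) \left(296 + \left(61 - 223\right)\right) \left(- \frac{i \sqrt{26515}}{79545}\right) = 2 \left(-162\right) \left(296 - 162\right) \left(- \frac{i \sqrt{26515}}{79545}\right) = 2 \left(-162\right) 134 \left(- \frac{i \sqrt{26515}}{79545}\right) = - 43416 \left(- \frac{i \sqrt{26515}}{79545}\right) = \frac{14472 i \sqrt{26515}}{26515}$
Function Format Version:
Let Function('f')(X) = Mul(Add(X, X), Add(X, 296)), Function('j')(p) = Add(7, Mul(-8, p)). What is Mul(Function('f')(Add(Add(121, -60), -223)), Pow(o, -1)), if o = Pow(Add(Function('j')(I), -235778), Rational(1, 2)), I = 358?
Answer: Mul(Rational(14472, 26515), I, Pow(26515, Rational(1, 2))) ≈ Mul(88.876, I)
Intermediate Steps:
Function('f')(X) = Mul(2, X, Add(296, X)) (Function('f')(X) = Mul(Mul(2, X), Add(296, X)) = Mul(2, X, Add(296, X)))
o = Mul(3, I, Pow(26515, Rational(1, 2))) (o = Pow(Add(Add(7, Mul(-8, 358)), -235778), Rational(1, 2)) = Pow(Add(Add(7, -2864), -235778), Rational(1, 2)) = Pow(Add(-2857, -235778), Rational(1, 2)) = Pow(-238635, Rational(1, 2)) = Mul(3, I, Pow(26515, Rational(1, 2))) ≈ Mul(488.50, I))
Mul(Function('f')(Add(Add(121, -60), -223)), Pow(o, -1)) = Mul(Mul(2, Add(Add(121, -60), -223), Add(296, Add(Add(121, -60), -223))), Pow(Mul(3, I, Pow(26515, Rational(1, 2))), -1)) = Mul(Mul(2, Add(61, -223), Add(296, Add(61, -223))), Mul(Rational(-1, 79545), I, Pow(26515, Rational(1, 2)))) = Mul(Mul(2, -162, Add(296, -162)), Mul(Rational(-1, 79545), I, Pow(26515, Rational(1, 2)))) = Mul(Mul(2, -162, 134), Mul(Rational(-1, 79545), I, Pow(26515, Rational(1, 2)))) = Mul(-43416, Mul(Rational(-1, 79545), I, Pow(26515, Rational(1, 2)))) = Mul(Rational(14472, 26515), I, Pow(26515, Rational(1, 2)))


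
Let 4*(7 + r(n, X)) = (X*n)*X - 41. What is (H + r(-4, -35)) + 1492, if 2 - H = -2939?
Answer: 12763/4 ≈ 3190.8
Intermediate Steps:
H = 2941 (H = 2 - 1*(-2939) = 2 + 2939 = 2941)
r(n, X) = -69/4 + n*X²/4 (r(n, X) = -7 + ((X*n)*X - 41)/4 = -7 + (n*X² - 41)/4 = -7 + (-41 + n*X²)/4 = -7 + (-41/4 + n*X²/4) = -69/4 + n*X²/4)
(H + r(-4, -35)) + 1492 = (2941 + (-69/4 + (¼)*(-4)*(-35)²)) + 1492 = (2941 + (-69/4 + (¼)*(-4)*1225)) + 1492 = (2941 + (-69/4 - 1225)) + 1492 = (2941 - 4969/4) + 1492 = 6795/4 + 1492 = 12763/4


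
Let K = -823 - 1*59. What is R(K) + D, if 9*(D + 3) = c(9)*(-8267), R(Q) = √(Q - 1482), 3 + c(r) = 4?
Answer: -8294/9 + 2*I*√591 ≈ -921.56 + 48.621*I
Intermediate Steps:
c(r) = 1 (c(r) = -3 + 4 = 1)
K = -882 (K = -823 - 59 = -882)
R(Q) = √(-1482 + Q)
D = -8294/9 (D = -3 + (1*(-8267))/9 = -3 + (⅑)*(-8267) = -3 - 8267/9 = -8294/9 ≈ -921.56)
R(K) + D = √(-1482 - 882) - 8294/9 = √(-2364) - 8294/9 = 2*I*√591 - 8294/9 = -8294/9 + 2*I*√591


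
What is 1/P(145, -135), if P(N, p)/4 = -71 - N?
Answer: -1/864 ≈ -0.0011574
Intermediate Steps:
P(N, p) = -284 - 4*N (P(N, p) = 4*(-71 - N) = -284 - 4*N)
1/P(145, -135) = 1/(-284 - 4*145) = 1/(-284 - 580) = 1/(-864) = -1/864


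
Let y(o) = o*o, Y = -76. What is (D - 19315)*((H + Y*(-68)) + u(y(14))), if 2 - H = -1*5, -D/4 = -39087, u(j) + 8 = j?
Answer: 734907979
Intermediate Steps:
y(o) = o²
u(j) = -8 + j
D = 156348 (D = -4*(-39087) = 156348)
H = 7 (H = 2 - (-1)*5 = 2 - 1*(-5) = 2 + 5 = 7)
(D - 19315)*((H + Y*(-68)) + u(y(14))) = (156348 - 19315)*((7 - 76*(-68)) + (-8 + 14²)) = 137033*((7 + 5168) + (-8 + 196)) = 137033*(5175 + 188) = 137033*5363 = 734907979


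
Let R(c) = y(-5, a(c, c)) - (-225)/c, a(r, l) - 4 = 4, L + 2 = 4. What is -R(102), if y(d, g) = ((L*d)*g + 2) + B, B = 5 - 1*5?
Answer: 2577/34 ≈ 75.794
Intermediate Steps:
L = 2 (L = -2 + 4 = 2)
a(r, l) = 8 (a(r, l) = 4 + 4 = 8)
B = 0 (B = 5 - 5 = 0)
y(d, g) = 2 + 2*d*g (y(d, g) = ((2*d)*g + 2) + 0 = (2*d*g + 2) + 0 = (2 + 2*d*g) + 0 = 2 + 2*d*g)
R(c) = -78 + 225/c (R(c) = (2 + 2*(-5)*8) - (-225)/c = (2 - 80) + 225/c = -78 + 225/c)
-R(102) = -(-78 + 225/102) = -(-78 + 225*(1/102)) = -(-78 + 75/34) = -1*(-2577/34) = 2577/34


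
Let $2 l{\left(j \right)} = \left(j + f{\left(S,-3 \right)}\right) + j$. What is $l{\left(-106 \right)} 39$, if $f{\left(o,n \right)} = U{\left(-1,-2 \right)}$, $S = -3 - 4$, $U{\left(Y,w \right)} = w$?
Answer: $-4173$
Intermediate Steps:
$S = -7$
$f{\left(o,n \right)} = -2$
$l{\left(j \right)} = -1 + j$ ($l{\left(j \right)} = \frac{\left(j - 2\right) + j}{2} = \frac{\left(-2 + j\right) + j}{2} = \frac{-2 + 2 j}{2} = -1 + j$)
$l{\left(-106 \right)} 39 = \left(-1 - 106\right) 39 = \left(-107\right) 39 = -4173$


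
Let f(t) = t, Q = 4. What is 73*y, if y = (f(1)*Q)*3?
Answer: 876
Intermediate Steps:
y = 12 (y = (1*4)*3 = 4*3 = 12)
73*y = 73*12 = 876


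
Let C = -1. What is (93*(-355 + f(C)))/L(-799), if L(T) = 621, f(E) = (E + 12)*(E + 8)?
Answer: -8618/207 ≈ -41.633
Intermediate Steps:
f(E) = (8 + E)*(12 + E) (f(E) = (12 + E)*(8 + E) = (8 + E)*(12 + E))
(93*(-355 + f(C)))/L(-799) = (93*(-355 + (96 + (-1)² + 20*(-1))))/621 = (93*(-355 + (96 + 1 - 20)))*(1/621) = (93*(-355 + 77))*(1/621) = (93*(-278))*(1/621) = -25854*1/621 = -8618/207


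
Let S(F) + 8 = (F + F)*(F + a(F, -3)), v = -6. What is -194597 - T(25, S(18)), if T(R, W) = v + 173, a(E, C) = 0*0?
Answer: -194764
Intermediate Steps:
a(E, C) = 0
S(F) = -8 + 2*F² (S(F) = -8 + (F + F)*(F + 0) = -8 + (2*F)*F = -8 + 2*F²)
T(R, W) = 167 (T(R, W) = -6 + 173 = 167)
-194597 - T(25, S(18)) = -194597 - 1*167 = -194597 - 167 = -194764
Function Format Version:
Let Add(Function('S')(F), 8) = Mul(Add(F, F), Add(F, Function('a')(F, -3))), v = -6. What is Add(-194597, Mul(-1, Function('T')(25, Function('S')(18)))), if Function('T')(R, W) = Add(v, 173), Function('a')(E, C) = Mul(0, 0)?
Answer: -194764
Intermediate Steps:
Function('a')(E, C) = 0
Function('S')(F) = Add(-8, Mul(2, Pow(F, 2))) (Function('S')(F) = Add(-8, Mul(Add(F, F), Add(F, 0))) = Add(-8, Mul(Mul(2, F), F)) = Add(-8, Mul(2, Pow(F, 2))))
Function('T')(R, W) = 167 (Function('T')(R, W) = Add(-6, 173) = 167)
Add(-194597, Mul(-1, Function('T')(25, Function('S')(18)))) = Add(-194597, Mul(-1, 167)) = Add(-194597, -167) = -194764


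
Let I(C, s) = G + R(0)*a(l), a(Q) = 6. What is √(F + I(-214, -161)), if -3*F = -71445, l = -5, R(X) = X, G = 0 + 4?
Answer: √23819 ≈ 154.33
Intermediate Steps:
G = 4
F = 23815 (F = -⅓*(-71445) = 23815)
I(C, s) = 4 (I(C, s) = 4 + 0*6 = 4 + 0 = 4)
√(F + I(-214, -161)) = √(23815 + 4) = √23819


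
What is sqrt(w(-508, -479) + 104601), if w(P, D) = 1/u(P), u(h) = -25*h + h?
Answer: sqrt(971775089466)/3048 ≈ 323.42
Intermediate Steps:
u(h) = -24*h
w(P, D) = -1/(24*P) (w(P, D) = 1/(-24*P) = -1/(24*P))
sqrt(w(-508, -479) + 104601) = sqrt(-1/24/(-508) + 104601) = sqrt(-1/24*(-1/508) + 104601) = sqrt(1/12192 + 104601) = sqrt(1275295393/12192) = sqrt(971775089466)/3048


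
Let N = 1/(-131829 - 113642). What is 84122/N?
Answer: -20649511462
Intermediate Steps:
N = -1/245471 (N = 1/(-245471) = -1/245471 ≈ -4.0738e-6)
84122/N = 84122/(-1/245471) = 84122*(-245471) = -20649511462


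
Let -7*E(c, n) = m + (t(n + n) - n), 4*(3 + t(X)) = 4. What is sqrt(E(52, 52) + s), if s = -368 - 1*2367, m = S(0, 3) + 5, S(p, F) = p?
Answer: 2*I*sqrt(682) ≈ 52.23*I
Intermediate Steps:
t(X) = -2 (t(X) = -3 + (1/4)*4 = -3 + 1 = -2)
m = 5 (m = 0 + 5 = 5)
E(c, n) = -3/7 + n/7 (E(c, n) = -(5 + (-2 - n))/7 = -(3 - n)/7 = -3/7 + n/7)
s = -2735 (s = -368 - 2367 = -2735)
sqrt(E(52, 52) + s) = sqrt((-3/7 + (1/7)*52) - 2735) = sqrt((-3/7 + 52/7) - 2735) = sqrt(7 - 2735) = sqrt(-2728) = 2*I*sqrt(682)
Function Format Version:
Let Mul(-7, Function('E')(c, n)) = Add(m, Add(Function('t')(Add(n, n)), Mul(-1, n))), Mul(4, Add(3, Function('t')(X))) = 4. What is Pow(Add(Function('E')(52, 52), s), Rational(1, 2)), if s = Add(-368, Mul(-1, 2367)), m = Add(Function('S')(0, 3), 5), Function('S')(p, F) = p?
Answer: Mul(2, I, Pow(682, Rational(1, 2))) ≈ Mul(52.230, I)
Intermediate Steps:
Function('t')(X) = -2 (Function('t')(X) = Add(-3, Mul(Rational(1, 4), 4)) = Add(-3, 1) = -2)
m = 5 (m = Add(0, 5) = 5)
Function('E')(c, n) = Add(Rational(-3, 7), Mul(Rational(1, 7), n)) (Function('E')(c, n) = Mul(Rational(-1, 7), Add(5, Add(-2, Mul(-1, n)))) = Mul(Rational(-1, 7), Add(3, Mul(-1, n))) = Add(Rational(-3, 7), Mul(Rational(1, 7), n)))
s = -2735 (s = Add(-368, -2367) = -2735)
Pow(Add(Function('E')(52, 52), s), Rational(1, 2)) = Pow(Add(Add(Rational(-3, 7), Mul(Rational(1, 7), 52)), -2735), Rational(1, 2)) = Pow(Add(Add(Rational(-3, 7), Rational(52, 7)), -2735), Rational(1, 2)) = Pow(Add(7, -2735), Rational(1, 2)) = Pow(-2728, Rational(1, 2)) = Mul(2, I, Pow(682, Rational(1, 2)))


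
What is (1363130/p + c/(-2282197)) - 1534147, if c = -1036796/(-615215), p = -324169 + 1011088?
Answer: -1479626116450822210059389/964463008004869245 ≈ -1.5341e+6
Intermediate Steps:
p = 686919
c = 1036796/615215 (c = -1036796*(-1/615215) = 1036796/615215 ≈ 1.6853)
(1363130/p + c/(-2282197)) - 1534147 = (1363130/686919 + (1036796/615215)/(-2282197)) - 1534147 = (1363130*(1/686919) + (1036796/615215)*(-1/2282197)) - 1534147 = (1363130/686919 - 1036796/1404041827355) - 1534147 = 1913890823927549626/964463008004869245 - 1534147 = -1479626116450822210059389/964463008004869245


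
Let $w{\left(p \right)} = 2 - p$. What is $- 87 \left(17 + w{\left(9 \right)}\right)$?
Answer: $-870$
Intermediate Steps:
$- 87 \left(17 + w{\left(9 \right)}\right) = - 87 \left(17 + \left(2 - 9\right)\right) = - 87 \left(17 - 7\right) = \left(-87\right) 10 = -870$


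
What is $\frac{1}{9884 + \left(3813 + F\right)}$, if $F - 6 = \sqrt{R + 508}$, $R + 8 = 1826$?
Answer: $\frac{13703}{187769883} - \frac{\sqrt{2326}}{187769883} \approx 7.2721 \cdot 10^{-5}$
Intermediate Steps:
$R = 1818$ ($R = -8 + 1826 = 1818$)
$F = 6 + \sqrt{2326}$ ($F = 6 + \sqrt{1818 + 508} = 6 + \sqrt{2326} \approx 54.229$)
$\frac{1}{9884 + \left(3813 + F\right)} = \frac{1}{9884 + \left(3813 + \left(6 + \sqrt{2326}\right)\right)} = \frac{1}{9884 + \left(3819 + \sqrt{2326}\right)} = \frac{1}{13703 + \sqrt{2326}}$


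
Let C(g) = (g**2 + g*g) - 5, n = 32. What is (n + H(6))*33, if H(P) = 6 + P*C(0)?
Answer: 264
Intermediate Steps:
C(g) = -5 + 2*g**2 (C(g) = (g**2 + g**2) - 5 = 2*g**2 - 5 = -5 + 2*g**2)
H(P) = 6 - 5*P (H(P) = 6 + P*(-5 + 2*0**2) = 6 + P*(-5 + 2*0) = 6 + P*(-5 + 0) = 6 + P*(-5) = 6 - 5*P)
(n + H(6))*33 = (32 + (6 - 5*6))*33 = (32 + (6 - 30))*33 = (32 - 24)*33 = 8*33 = 264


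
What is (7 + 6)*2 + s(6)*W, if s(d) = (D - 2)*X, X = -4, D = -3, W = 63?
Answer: 1286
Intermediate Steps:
s(d) = 20 (s(d) = (-3 - 2)*(-4) = -5*(-4) = 20)
(7 + 6)*2 + s(6)*W = (7 + 6)*2 + 20*63 = 13*2 + 1260 = 26 + 1260 = 1286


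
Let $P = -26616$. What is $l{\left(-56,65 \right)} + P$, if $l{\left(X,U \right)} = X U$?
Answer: $-30256$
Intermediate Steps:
$l{\left(X,U \right)} = U X$
$l{\left(-56,65 \right)} + P = 65 \left(-56\right) - 26616 = -3640 - 26616 = -30256$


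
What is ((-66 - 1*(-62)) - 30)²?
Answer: 1156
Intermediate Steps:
((-66 - 1*(-62)) - 30)² = ((-66 + 62) - 30)² = (-4 - 30)² = (-34)² = 1156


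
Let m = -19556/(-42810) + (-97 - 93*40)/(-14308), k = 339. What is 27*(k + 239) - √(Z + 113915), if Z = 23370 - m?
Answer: 15606 - √65698137076298472915/21875910 ≈ 15235.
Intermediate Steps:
m = 221606509/306262740 (m = -19556*(-1/42810) + (-97 - 3720)*(-1/14308) = 9778/21405 - 3817*(-1/14308) = 9778/21405 + 3817/14308 = 221606509/306262740 ≈ 0.72358)
Z = 7157138627291/306262740 (Z = 23370 - 1*221606509/306262740 = 23370 - 221606509/306262740 = 7157138627291/306262740 ≈ 23369.)
27*(k + 239) - √(Z + 113915) = 27*(339 + 239) - √(7157138627291/306262740 + 113915) = 27*578 - √(42045058654391/306262740) = 15606 - √65698137076298472915/21875910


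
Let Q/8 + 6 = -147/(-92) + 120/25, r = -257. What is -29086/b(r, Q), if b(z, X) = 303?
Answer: -29086/303 ≈ -95.993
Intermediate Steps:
Q = 366/115 (Q = -48 + 8*(-147/(-92) + 120/25) = -48 + 8*(-147*(-1/92) + 120*(1/25)) = -48 + 8*(147/92 + 24/5) = -48 + 8*(2943/460) = -48 + 5886/115 = 366/115 ≈ 3.1826)
-29086/b(r, Q) = -29086/303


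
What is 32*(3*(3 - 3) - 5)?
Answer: -160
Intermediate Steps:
32*(3*(3 - 3) - 5) = 32*(3*0 - 5) = 32*(0 - 5) = 32*(-5) = -160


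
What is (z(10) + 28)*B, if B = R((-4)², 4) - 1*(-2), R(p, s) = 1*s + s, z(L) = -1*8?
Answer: 200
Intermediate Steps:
z(L) = -8
R(p, s) = 2*s (R(p, s) = s + s = 2*s)
B = 10 (B = 2*4 - 1*(-2) = 8 + 2 = 10)
(z(10) + 28)*B = (-8 + 28)*10 = 20*10 = 200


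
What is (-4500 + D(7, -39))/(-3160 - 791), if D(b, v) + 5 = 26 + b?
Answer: 4472/3951 ≈ 1.1319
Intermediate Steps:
D(b, v) = 21 + b (D(b, v) = -5 + (26 + b) = 21 + b)
(-4500 + D(7, -39))/(-3160 - 791) = (-4500 + (21 + 7))/(-3160 - 791) = (-4500 + 28)/(-3951) = -4472*(-1/3951) = 4472/3951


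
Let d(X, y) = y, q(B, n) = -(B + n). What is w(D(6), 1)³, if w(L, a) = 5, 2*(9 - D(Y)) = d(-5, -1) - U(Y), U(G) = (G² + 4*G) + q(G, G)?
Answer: 125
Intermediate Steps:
q(B, n) = -B - n
U(G) = G² + 2*G (U(G) = (G² + 4*G) + (-G - G) = (G² + 4*G) - 2*G = G² + 2*G)
D(Y) = 19/2 + Y*(2 + Y)/2 (D(Y) = 9 - (-1 - Y*(2 + Y))/2 = 9 + (½ + Y*(2 + Y)/2) = 19/2 + Y*(2 + Y)/2)
w(D(6), 1)³ = 5³ = 125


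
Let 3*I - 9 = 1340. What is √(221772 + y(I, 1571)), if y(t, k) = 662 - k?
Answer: √220863 ≈ 469.96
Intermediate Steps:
I = 1349/3 (I = 3 + (⅓)*1340 = 3 + 1340/3 = 1349/3 ≈ 449.67)
√(221772 + y(I, 1571)) = √(221772 + (662 - 1*1571)) = √(221772 + (662 - 1571)) = √(221772 - 909) = √220863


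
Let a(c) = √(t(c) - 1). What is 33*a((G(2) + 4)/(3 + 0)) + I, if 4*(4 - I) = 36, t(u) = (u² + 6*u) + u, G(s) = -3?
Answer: -5 + 11*√13 ≈ 34.661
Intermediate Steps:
t(u) = u² + 7*u
I = -5 (I = 4 - ¼*36 = 4 - 9 = -5)
a(c) = √(-1 + c*(7 + c)) (a(c) = √(c*(7 + c) - 1) = √(-1 + c*(7 + c)))
33*a((G(2) + 4)/(3 + 0)) + I = 33*√(-1 + ((-3 + 4)/(3 + 0))*(7 + (-3 + 4)/(3 + 0))) - 5 = 33*√(-1 + (1/3)*(7 + 1/3)) - 5 = 33*√(-1 + (1*(⅓))*(7 + 1*(⅓))) - 5 = 33*√(-1 + (7 + ⅓)/3) - 5 = 33*√(-1 + (⅓)*(22/3)) - 5 = 33*√(-1 + 22/9) - 5 = 33*√(13/9) - 5 = 33*(√13/3) - 5 = 11*√13 - 5 = -5 + 11*√13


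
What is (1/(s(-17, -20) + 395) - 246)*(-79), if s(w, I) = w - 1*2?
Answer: 7307105/376 ≈ 19434.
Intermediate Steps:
s(w, I) = -2 + w (s(w, I) = w - 2 = -2 + w)
(1/(s(-17, -20) + 395) - 246)*(-79) = (1/((-2 - 17) + 395) - 246)*(-79) = (1/(-19 + 395) - 246)*(-79) = (1/376 - 246)*(-79) = -92495/376*(-79) = 7307105/376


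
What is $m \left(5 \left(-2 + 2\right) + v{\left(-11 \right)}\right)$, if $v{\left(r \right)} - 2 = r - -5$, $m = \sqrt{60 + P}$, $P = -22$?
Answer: $- 4 \sqrt{38} \approx -24.658$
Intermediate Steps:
$m = \sqrt{38}$ ($m = \sqrt{60 - 22} = \sqrt{38} \approx 6.1644$)
$v{\left(r \right)} = 7 + r$ ($v{\left(r \right)} = 2 + \left(r - -5\right) = 2 + \left(r + 5\right) = 2 + \left(5 + r\right) = 7 + r$)
$m \left(5 \left(-2 + 2\right) + v{\left(-11 \right)}\right) = \sqrt{38} \left(5 \left(-2 + 2\right) + \left(7 - 11\right)\right) = \sqrt{38} \left(5 \cdot 0 - 4\right) = \sqrt{38} \left(0 - 4\right) = \sqrt{38} \left(-4\right) = - 4 \sqrt{38}$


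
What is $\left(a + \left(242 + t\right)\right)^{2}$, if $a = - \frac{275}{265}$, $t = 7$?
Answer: $\frac{172712164}{2809} \approx 61485.0$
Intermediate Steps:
$a = - \frac{55}{53}$ ($a = \left(-275\right) \frac{1}{265} = - \frac{55}{53} \approx -1.0377$)
$\left(a + \left(242 + t\right)\right)^{2} = \left(- \frac{55}{53} + \left(242 + 7\right)\right)^{2} = \left(- \frac{55}{53} + 249\right)^{2} = \left(\frac{13142}{53}\right)^{2} = \frac{172712164}{2809}$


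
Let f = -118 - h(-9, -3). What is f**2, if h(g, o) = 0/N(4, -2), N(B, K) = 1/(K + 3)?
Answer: 13924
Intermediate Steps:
N(B, K) = 1/(3 + K)
h(g, o) = 0 (h(g, o) = 0/(1/(3 - 2)) = 0/(1/1) = 0/1 = 0*1 = 0)
f = -118 (f = -118 - 1*0 = -118 + 0 = -118)
f**2 = (-118)**2 = 13924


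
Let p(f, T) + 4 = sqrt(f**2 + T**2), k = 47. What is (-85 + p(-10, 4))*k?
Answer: -4183 + 94*sqrt(29) ≈ -3676.8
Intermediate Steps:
p(f, T) = -4 + sqrt(T**2 + f**2) (p(f, T) = -4 + sqrt(f**2 + T**2) = -4 + sqrt(T**2 + f**2))
(-85 + p(-10, 4))*k = (-85 + (-4 + sqrt(4**2 + (-10)**2)))*47 = (-85 + (-4 + sqrt(16 + 100)))*47 = (-85 + (-4 + sqrt(116)))*47 = (-85 + (-4 + 2*sqrt(29)))*47 = (-89 + 2*sqrt(29))*47 = -4183 + 94*sqrt(29)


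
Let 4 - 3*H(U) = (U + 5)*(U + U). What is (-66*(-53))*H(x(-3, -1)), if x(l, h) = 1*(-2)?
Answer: 18656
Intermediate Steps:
x(l, h) = -2
H(U) = 4/3 - 2*U*(5 + U)/3 (H(U) = 4/3 - (U + 5)*(U + U)/3 = 4/3 - (5 + U)*2*U/3 = 4/3 - 2*U*(5 + U)/3)
(-66*(-53))*H(x(-3, -1)) = (-66*(-53))*(4/3 - 10/3*(-2) - ⅔*(-2)²) = 3498*(4/3 + 20/3 - ⅔*4) = 3498*(4/3 + 20/3 - 8/3) = 3498*(16/3) = 18656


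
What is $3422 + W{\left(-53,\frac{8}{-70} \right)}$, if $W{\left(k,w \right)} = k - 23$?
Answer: $3346$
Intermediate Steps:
$W{\left(k,w \right)} = -23 + k$
$3422 + W{\left(-53,\frac{8}{-70} \right)} = 3422 - 76 = 3346$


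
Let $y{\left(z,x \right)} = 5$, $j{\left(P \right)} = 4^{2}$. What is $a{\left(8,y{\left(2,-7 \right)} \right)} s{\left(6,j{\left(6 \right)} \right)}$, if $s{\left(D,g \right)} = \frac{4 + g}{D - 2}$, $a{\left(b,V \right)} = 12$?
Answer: $60$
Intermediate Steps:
$j{\left(P \right)} = 16$
$s{\left(D,g \right)} = \frac{4 + g}{-2 + D}$
$a{\left(8,y{\left(2,-7 \right)} \right)} s{\left(6,j{\left(6 \right)} \right)} = 12 \frac{4 + 16}{-2 + 6} = 12 \cdot \frac{1}{4} \cdot 20 = 12 \cdot 5 = 60$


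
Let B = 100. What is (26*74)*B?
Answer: 192400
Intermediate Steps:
(26*74)*B = (26*74)*100 = 1924*100 = 192400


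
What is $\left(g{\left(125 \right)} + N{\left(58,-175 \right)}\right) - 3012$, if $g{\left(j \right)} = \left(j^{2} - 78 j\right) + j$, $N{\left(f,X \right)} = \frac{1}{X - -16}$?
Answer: $\frac{475091}{159} \approx 2988.0$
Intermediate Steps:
$N{\left(f,X \right)} = \frac{1}{16 + X}$ ($N{\left(f,X \right)} = \frac{1}{X + 16} = \frac{1}{16 + X}$)
$g{\left(j \right)} = j^{2} - 77 j$
$\left(g{\left(125 \right)} + N{\left(58,-175 \right)}\right) - 3012 = \left(125 \left(-77 + 125\right) + \frac{1}{16 - 175}\right) - 3012 = \left(125 \cdot 48 + \frac{1}{-159}\right) - 3012 = \left(6000 - \frac{1}{159}\right) - 3012 = \frac{953999}{159} - 3012 = \frac{475091}{159}$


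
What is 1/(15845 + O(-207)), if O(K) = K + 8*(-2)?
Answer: 1/15622 ≈ 6.4012e-5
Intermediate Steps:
O(K) = -16 + K (O(K) = K - 16 = -16 + K)
1/(15845 + O(-207)) = 1/(15845 + (-16 - 207)) = 1/(15845 - 223) = 1/15622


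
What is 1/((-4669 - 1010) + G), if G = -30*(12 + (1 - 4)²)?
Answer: -1/6309 ≈ -0.00015850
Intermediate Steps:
G = -630 (G = -30*(12 + (-3)²) = -30*(12 + 9) = -30*21 = -630)
1/((-4669 - 1010) + G) = 1/((-4669 - 1010) - 630) = 1/(-5679 - 630) = 1/(-6309) = -1/6309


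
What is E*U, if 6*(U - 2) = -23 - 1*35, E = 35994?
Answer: -275954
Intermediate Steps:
U = -23/3 (U = 2 + (-23 - 1*35)/6 = 2 + (-23 - 35)/6 = 2 + (⅙)*(-58) = 2 - 29/3 = -23/3 ≈ -7.6667)
E*U = 35994*(-23/3) = -275954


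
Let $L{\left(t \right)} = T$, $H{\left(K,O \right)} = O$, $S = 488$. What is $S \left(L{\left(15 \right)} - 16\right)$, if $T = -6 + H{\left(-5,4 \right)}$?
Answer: $-8784$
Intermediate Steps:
$T = -2$ ($T = -6 + 4 = -2$)
$L{\left(t \right)} = -2$
$S \left(L{\left(15 \right)} - 16\right) = 488 \left(-2 - 16\right) = 488 \left(-18\right) = -8784$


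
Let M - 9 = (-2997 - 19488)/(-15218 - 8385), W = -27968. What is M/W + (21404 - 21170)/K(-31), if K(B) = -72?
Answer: -134103325/41258044 ≈ -3.2504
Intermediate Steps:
M = 234912/23603 (M = 9 + (-2997 - 19488)/(-15218 - 8385) = 9 - 22485/(-23603) = 9 - 22485*(-1/23603) = 9 + 22485/23603 = 234912/23603 ≈ 9.9526)
M/W + (21404 - 21170)/K(-31) = (234912/23603)/(-27968) + (21404 - 21170)/(-72) = (234912/23603)*(-1/27968) + 234*(-1/72) = -7341/20629022 - 13/4 = -134103325/41258044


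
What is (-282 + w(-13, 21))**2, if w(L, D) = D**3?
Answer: 80622441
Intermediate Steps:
(-282 + w(-13, 21))**2 = (-282 + 21**3)**2 = (-282 + 9261)**2 = 8979**2 = 80622441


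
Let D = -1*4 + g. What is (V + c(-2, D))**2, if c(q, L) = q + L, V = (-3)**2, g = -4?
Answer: 1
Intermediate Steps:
V = 9
D = -8 (D = -1*4 - 4 = -4 - 4 = -8)
c(q, L) = L + q
(V + c(-2, D))**2 = (9 + (-8 - 2))**2 = (9 - 10)**2 = (-1)**2 = 1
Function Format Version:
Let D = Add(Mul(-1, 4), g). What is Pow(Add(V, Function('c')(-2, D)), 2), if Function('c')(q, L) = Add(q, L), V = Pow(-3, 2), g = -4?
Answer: 1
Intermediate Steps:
V = 9
D = -8 (D = Add(Mul(-1, 4), -4) = Add(-4, -4) = -8)
Function('c')(q, L) = Add(L, q)
Pow(Add(V, Function('c')(-2, D)), 2) = Pow(Add(9, Add(-8, -2)), 2) = Pow(Add(9, -10), 2) = Pow(-1, 2) = 1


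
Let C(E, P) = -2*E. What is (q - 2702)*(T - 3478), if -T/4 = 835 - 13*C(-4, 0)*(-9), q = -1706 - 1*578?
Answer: 52662132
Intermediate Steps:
q = -2284 (q = -1706 - 578 = -2284)
T = -7084 (T = -4*(835 - 13*(-2*(-4))*(-9)) = -4*(835 - 13*8*(-9)) = -4*(835 - 104*(-9)) = -4*(835 - 1*(-936)) = -4*(835 + 936) = -4*1771 = -7084)
(q - 2702)*(T - 3478) = (-2284 - 2702)*(-7084 - 3478) = -4986*(-10562) = 52662132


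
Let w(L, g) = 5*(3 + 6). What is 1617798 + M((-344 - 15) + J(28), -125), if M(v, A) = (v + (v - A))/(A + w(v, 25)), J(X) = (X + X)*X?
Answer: 129421297/80 ≈ 1.6178e+6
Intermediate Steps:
w(L, g) = 45 (w(L, g) = 5*9 = 45)
J(X) = 2*X² (J(X) = (2*X)*X = 2*X²)
M(v, A) = (-A + 2*v)/(45 + A) (M(v, A) = (v + (v - A))/(A + 45) = (-A + 2*v)/(45 + A))
1617798 + M((-344 - 15) + J(28), -125) = 1617798 + (-1*(-125) + 2*((-344 - 15) + 2*28²))/(45 - 125) = 1617798 + (125 + 2*(-359 + 2*784))/(-80) = 1617798 - (125 + 2*(-359 + 1568))/80 = 1617798 - (125 + 2*1209)/80 = 1617798 - (125 + 2418)/80 = 1617798 - 1/80*2543 = 1617798 - 2543/80 = 129421297/80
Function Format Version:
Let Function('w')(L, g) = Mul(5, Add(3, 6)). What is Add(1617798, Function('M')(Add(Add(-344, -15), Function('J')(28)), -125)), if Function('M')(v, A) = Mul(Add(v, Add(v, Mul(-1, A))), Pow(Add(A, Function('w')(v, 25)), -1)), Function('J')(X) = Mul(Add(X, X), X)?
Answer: Rational(129421297, 80) ≈ 1.6178e+6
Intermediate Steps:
Function('w')(L, g) = 45 (Function('w')(L, g) = Mul(5, 9) = 45)
Function('J')(X) = Mul(2, Pow(X, 2)) (Function('J')(X) = Mul(Mul(2, X), X) = Mul(2, Pow(X, 2)))
Function('M')(v, A) = Mul(Pow(Add(45, A), -1), Add(Mul(-1, A), Mul(2, v))) (Function('M')(v, A) = Mul(Add(v, Add(v, Mul(-1, A))), Pow(Add(A, 45), -1)) = Mul(Add(Mul(-1, A), Mul(2, v)), Pow(Add(45, A), -1)) = Mul(Pow(Add(45, A), -1), Add(Mul(-1, A), Mul(2, v))))
Add(1617798, Function('M')(Add(Add(-344, -15), Function('J')(28)), -125)) = Add(1617798, Mul(Pow(Add(45, -125), -1), Add(Mul(-1, -125), Mul(2, Add(Add(-344, -15), Mul(2, Pow(28, 2))))))) = Add(1617798, Mul(Pow(-80, -1), Add(125, Mul(2, Add(-359, Mul(2, 784)))))) = Add(1617798, Mul(Rational(-1, 80), Add(125, Mul(2, Add(-359, 1568))))) = Add(1617798, Mul(Rational(-1, 80), Add(125, Mul(2, 1209)))) = Add(1617798, Mul(Rational(-1, 80), Add(125, 2418))) = Add(1617798, Mul(Rational(-1, 80), 2543)) = Add(1617798, Rational(-2543, 80)) = Rational(129421297, 80)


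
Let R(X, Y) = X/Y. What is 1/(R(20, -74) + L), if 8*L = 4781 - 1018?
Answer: 296/139151 ≈ 0.0021272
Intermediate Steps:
L = 3763/8 (L = (4781 - 1018)/8 = (⅛)*3763 = 3763/8 ≈ 470.38)
1/(R(20, -74) + L) = 1/(20/(-74) + 3763/8) = 1/(20*(-1/74) + 3763/8) = 1/(-10/37 + 3763/8) = 1/(139151/296) = 296/139151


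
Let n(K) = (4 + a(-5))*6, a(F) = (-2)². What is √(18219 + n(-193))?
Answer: √18267 ≈ 135.16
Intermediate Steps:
a(F) = 4
n(K) = 48 (n(K) = (4 + 4)*6 = 8*6 = 48)
√(18219 + n(-193)) = √(18219 + 48) = √18267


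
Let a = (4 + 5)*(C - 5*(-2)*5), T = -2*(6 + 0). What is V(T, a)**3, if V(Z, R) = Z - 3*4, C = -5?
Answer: -13824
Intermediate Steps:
T = -12 (T = -2*6 = -12)
a = 405 (a = (4 + 5)*(-5 - 5*(-2)*5) = 9*(-5 + 10*5) = 9*(-5 + 50) = 9*45 = 405)
V(Z, R) = -12 + Z (V(Z, R) = Z - 12 = -12 + Z)
V(T, a)**3 = (-12 - 12)**3 = (-24)**3 = -13824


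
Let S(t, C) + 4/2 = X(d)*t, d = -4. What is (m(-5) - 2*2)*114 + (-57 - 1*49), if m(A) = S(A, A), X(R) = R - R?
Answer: -790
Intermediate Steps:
X(R) = 0
S(t, C) = -2 (S(t, C) = -2 + 0*t = -2 + 0 = -2)
m(A) = -2
(m(-5) - 2*2)*114 + (-57 - 1*49) = (-2 - 2*2)*114 + (-57 - 1*49) = (-2 - 4)*114 + (-57 - 49) = -6*114 - 106 = -684 - 106 = -790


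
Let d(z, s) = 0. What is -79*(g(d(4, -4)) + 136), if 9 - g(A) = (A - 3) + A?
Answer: -11692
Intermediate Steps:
g(A) = 12 - 2*A (g(A) = 9 - ((A - 3) + A) = 9 - ((-3 + A) + A) = 9 - (-3 + 2*A) = 9 + (3 - 2*A) = 12 - 2*A)
-79*(g(d(4, -4)) + 136) = -79*((12 - 2*0) + 136) = -79*((12 + 0) + 136) = -79*(12 + 136) = -79*148 = -11692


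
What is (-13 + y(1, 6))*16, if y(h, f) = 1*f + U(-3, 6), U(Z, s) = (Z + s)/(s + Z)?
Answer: -96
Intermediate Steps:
U(Z, s) = 1 (U(Z, s) = (Z + s)/(Z + s) = 1)
y(h, f) = 1 + f (y(h, f) = 1*f + 1 = f + 1 = 1 + f)
(-13 + y(1, 6))*16 = (-13 + (1 + 6))*16 = (-13 + 7)*16 = -6*16 = -96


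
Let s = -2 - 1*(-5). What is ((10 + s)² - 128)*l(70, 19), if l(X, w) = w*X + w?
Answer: 55309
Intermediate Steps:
s = 3 (s = -2 + 5 = 3)
l(X, w) = w + X*w (l(X, w) = X*w + w = w + X*w)
((10 + s)² - 128)*l(70, 19) = ((10 + 3)² - 128)*(19*(1 + 70)) = (13² - 128)*(19*71) = (169 - 128)*1349 = 41*1349 = 55309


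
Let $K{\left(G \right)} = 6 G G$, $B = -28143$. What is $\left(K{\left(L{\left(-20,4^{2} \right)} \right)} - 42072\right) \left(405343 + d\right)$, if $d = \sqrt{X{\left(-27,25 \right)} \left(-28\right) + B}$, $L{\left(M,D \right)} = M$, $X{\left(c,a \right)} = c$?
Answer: $-16080767496 - 119016 i \sqrt{3043} \approx -1.6081 \cdot 10^{10} - 6.5653 \cdot 10^{6} i$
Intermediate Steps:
$K{\left(G \right)} = 6 G^{2}$
$d = 3 i \sqrt{3043}$ ($d = \sqrt{\left(-27\right) \left(-28\right) - 28143} = \sqrt{756 - 28143} = \sqrt{-27387} = 3 i \sqrt{3043} \approx 165.49 i$)
$\left(K{\left(L{\left(-20,4^{2} \right)} \right)} - 42072\right) \left(405343 + d\right) = \left(6 \left(-20\right)^{2} - 42072\right) \left(405343 + 3 i \sqrt{3043}\right) = \left(6 \cdot 400 - 42072\right) \left(405343 + 3 i \sqrt{3043}\right) = \left(2400 - 42072\right) \left(405343 + 3 i \sqrt{3043}\right) = - 39672 \left(405343 + 3 i \sqrt{3043}\right) = -16080767496 - 119016 i \sqrt{3043}$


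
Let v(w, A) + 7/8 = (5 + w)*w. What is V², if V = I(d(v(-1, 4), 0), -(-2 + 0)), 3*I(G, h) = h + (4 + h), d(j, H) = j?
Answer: 64/9 ≈ 7.1111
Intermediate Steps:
v(w, A) = -7/8 + w*(5 + w) (v(w, A) = -7/8 + (5 + w)*w = -7/8 + w*(5 + w))
I(G, h) = 4/3 + 2*h/3 (I(G, h) = (h + (4 + h))/3 = (4 + 2*h)/3 = 4/3 + 2*h/3)
V = 8/3 (V = 4/3 + 2*(-(-2 + 0))/3 = 4/3 + 2*(-1*(-2))/3 = 4/3 + (⅔)*2 = 4/3 + 4/3 = 8/3 ≈ 2.6667)
V² = (8/3)² = 64/9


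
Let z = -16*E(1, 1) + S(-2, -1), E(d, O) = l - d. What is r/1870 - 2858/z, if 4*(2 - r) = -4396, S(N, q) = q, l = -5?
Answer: -1047973/35530 ≈ -29.495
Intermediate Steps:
r = 1101 (r = 2 - ¼*(-4396) = 2 + 1099 = 1101)
E(d, O) = -5 - d
z = 95 (z = -16*(-5 - 1*1) - 1 = -16*(-5 - 1) - 1 = -16*(-6) - 1 = 96 - 1 = 95)
r/1870 - 2858/z = 1101/1870 - 2858/95 = -1047973/35530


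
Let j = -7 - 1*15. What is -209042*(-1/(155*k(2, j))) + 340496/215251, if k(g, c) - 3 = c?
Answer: -2315459938/33363905 ≈ -69.400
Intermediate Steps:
j = -22 (j = -7 - 15 = -22)
k(g, c) = 3 + c
-209042*(-1/(155*k(2, j))) + 340496/215251 = -209042*(-1/(155*(3 - 22))) + 340496/215251 = -209042/((-155*(-19))) + 340496*(1/215251) = -209042/2945 + 340496/215251 = -2315459938/33363905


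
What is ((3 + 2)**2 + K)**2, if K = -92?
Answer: 4489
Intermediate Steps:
((3 + 2)**2 + K)**2 = ((3 + 2)**2 - 92)**2 = (5**2 - 92)**2 = (25 - 92)**2 = (-67)**2 = 4489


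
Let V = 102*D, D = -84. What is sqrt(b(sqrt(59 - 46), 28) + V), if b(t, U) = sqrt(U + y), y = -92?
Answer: 2*sqrt(-2142 + 2*I) ≈ 0.043214 + 92.563*I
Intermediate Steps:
V = -8568 (V = 102*(-84) = -8568)
b(t, U) = sqrt(-92 + U) (b(t, U) = sqrt(U - 92) = sqrt(-92 + U))
sqrt(b(sqrt(59 - 46), 28) + V) = sqrt(sqrt(-92 + 28) - 8568) = sqrt(sqrt(-64) - 8568) = sqrt(8*I - 8568) = sqrt(-8568 + 8*I)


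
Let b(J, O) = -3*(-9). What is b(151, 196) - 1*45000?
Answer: -44973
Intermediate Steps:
b(J, O) = 27
b(151, 196) - 1*45000 = 27 - 1*45000 = 27 - 45000 = -44973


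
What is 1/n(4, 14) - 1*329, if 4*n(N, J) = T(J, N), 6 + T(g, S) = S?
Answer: -331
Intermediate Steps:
T(g, S) = -6 + S
n(N, J) = -3/2 + N/4 (n(N, J) = (-6 + N)/4 = -3/2 + N/4)
1/n(4, 14) - 1*329 = 1/(-3/2 + (1/4)*4) - 1*329 = 1/(-3/2 + 1) - 329 = 1/(-1/2) - 329 = -2 - 329 = -331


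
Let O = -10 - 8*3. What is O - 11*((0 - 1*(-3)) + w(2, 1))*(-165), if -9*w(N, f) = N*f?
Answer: 15023/3 ≈ 5007.7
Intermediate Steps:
w(N, f) = -N*f/9
O = -34 (O = -10 - 24 = -34)
O - 11*((0 - 1*(-3)) + w(2, 1))*(-165) = -34 - 11*((0 - 1*(-3)) - 1/9*2*1)*(-165) = -34 - 11*((0 + 3) - 2/9)*(-165) = -34 - 11*(3 - 2/9)*(-165) = -34 - 11*25/9*(-165) = -34 - 275/9*(-165) = -34 + 15125/3 = 15023/3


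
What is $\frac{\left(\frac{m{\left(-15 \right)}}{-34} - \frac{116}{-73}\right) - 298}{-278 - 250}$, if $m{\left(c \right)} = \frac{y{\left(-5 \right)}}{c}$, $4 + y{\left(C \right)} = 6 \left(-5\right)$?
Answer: $\frac{29513}{52560} \approx 0.56151$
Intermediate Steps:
$y{\left(C \right)} = -34$ ($y{\left(C \right)} = -4 + 6 \left(-5\right) = -4 - 30 = -34$)
$m{\left(c \right)} = - \frac{34}{c}$
$\frac{\left(\frac{m{\left(-15 \right)}}{-34} - \frac{116}{-73}\right) - 298}{-278 - 250} = \frac{\left(\frac{\left(-34\right) \frac{1}{-15}}{-34} - \frac{116}{-73}\right) - 298}{-278 - 250} = \frac{\left(\left(-34\right) \left(- \frac{1}{15}\right) \left(- \frac{1}{34}\right) - - \frac{116}{73}\right) - 298}{-528} = \left(\left(\frac{34}{15} \left(- \frac{1}{34}\right) + \frac{116}{73}\right) - 298\right) \left(- \frac{1}{528}\right) = \left(\left(- \frac{1}{15} + \frac{116}{73}\right) - 298\right) \left(- \frac{1}{528}\right) = \left(\frac{1667}{1095} - 298\right) \left(- \frac{1}{528}\right) = \left(- \frac{324643}{1095}\right) \left(- \frac{1}{528}\right) = \frac{29513}{52560}$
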